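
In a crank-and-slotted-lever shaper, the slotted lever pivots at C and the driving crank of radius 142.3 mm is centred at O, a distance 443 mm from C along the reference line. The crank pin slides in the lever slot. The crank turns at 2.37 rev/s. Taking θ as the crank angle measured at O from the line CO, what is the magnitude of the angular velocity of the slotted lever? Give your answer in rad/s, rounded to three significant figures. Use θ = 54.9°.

2.91

ω = 14.89 rad/s (from 2.37 rev/s).
Crank pin A relative to C: A = (d + r cosθ, r sinθ); lever angle φ = atan2(r sinθ, d + r cosθ).
Differentiating tanφ: φ̇ = rω(d cosθ + r)/(d² + r² + 2dr cosθ).
d² + r² + 2dr cosθ = |CA|² = 0.288994 m²;  d cosθ + r = +0.39703 m.
|ω_lever| = |0.1423·14.89·+0.39703| / 0.288994 = 2.9112 rad/s.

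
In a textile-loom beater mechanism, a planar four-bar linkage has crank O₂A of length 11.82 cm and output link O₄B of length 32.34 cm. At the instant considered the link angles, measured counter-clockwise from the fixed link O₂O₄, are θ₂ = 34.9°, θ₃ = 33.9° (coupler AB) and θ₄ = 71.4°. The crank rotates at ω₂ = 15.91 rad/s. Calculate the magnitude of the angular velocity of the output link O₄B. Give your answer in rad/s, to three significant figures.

0.167

ω₂ = 15.91 rad/s
Differentiating the loop-closure r₂e^{iθ₂}+r₃e^{iθ₃}=r₁+r₄e^{iθ₄} gives r₂ω₂e^{iθ₂}+r₃ω₃e^{iθ₃}=r₄ω₄e^{iθ₄}.
Eliminating the other unknown: ω₄ = r₂ω₂ sin(θ₂−θ₃) / [r₄ sin(θ₄−θ₃)].
Numerator sine = +0.01745; denominator sine = +0.60876.
Result = 0.1182·15.91·(+0.01745) / (0.3234·(+0.60876)) = +0.16671 rad/s; magnitude 0.16671 rad/s.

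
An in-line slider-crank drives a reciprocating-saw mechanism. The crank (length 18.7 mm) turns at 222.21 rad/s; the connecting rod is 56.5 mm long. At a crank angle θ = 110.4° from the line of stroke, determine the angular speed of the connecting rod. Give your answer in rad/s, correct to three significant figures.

27.0

ω = 222.2 rad/s
The rod makes angle φ with the slider axis where L sinφ = r sinθ; differentiating, L cosφ·φ̇ = r ω cosθ.
L cosφ = √(L² − r² sin²θ) = 0.053713 m.
|ω_rod| = r ω |cosθ| / √(L² − r² sin²θ) = 0.0187·222.2·0.34857/0.053713 = 26.966 rad/s.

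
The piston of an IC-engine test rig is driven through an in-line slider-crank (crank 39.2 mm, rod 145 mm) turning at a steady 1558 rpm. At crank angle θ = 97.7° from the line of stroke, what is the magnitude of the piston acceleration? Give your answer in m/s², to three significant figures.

ω = 2π·1558/60 = 163.2 rad/s
x(θ) = r cosθ + √(L² − r² sin²θ); with ω constant, a = ω²·d²x/dθ².
d²x/dθ² = −r cosθ − r²(cos2θ)/√u − r⁴ sin²2θ/(4u^{3/2}),  u = L² − r² sin²θ = 0.0195159 m².
Substituting r = 0.0392 m, L = 0.145 m, θ = 97.7°: d²x/dθ² = +0.015842 m.
a = ω²·d²x/dθ² = (163.2)²·(+0.015842) = +421.69 m/s²;  |a| = 421.69 m/s².

422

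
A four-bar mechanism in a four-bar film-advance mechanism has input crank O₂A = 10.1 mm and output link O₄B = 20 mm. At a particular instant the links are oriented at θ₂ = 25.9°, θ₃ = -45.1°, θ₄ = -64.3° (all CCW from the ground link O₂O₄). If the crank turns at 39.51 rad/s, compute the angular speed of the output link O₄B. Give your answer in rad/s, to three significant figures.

ω₂ = 39.51 rad/s
Differentiating the loop-closure r₂e^{iθ₂}+r₃e^{iθ₃}=r₁+r₄e^{iθ₄} gives r₂ω₂e^{iθ₂}+r₃ω₃e^{iθ₃}=r₄ω₄e^{iθ₄}.
Eliminating the other unknown: ω₄ = r₂ω₂ sin(θ₂−θ₃) / [r₄ sin(θ₄−θ₃)].
Numerator sine = +0.94552; denominator sine = -0.32887.
Result = 0.0101·39.51·(+0.94552) / (0.02·(-0.32887)) = -57.365 rad/s; magnitude 57.365 rad/s.

57.4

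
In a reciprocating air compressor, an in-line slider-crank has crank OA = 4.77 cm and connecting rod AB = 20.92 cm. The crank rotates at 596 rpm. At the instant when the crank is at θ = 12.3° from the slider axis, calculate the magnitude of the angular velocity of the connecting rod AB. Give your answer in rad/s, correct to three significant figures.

13.9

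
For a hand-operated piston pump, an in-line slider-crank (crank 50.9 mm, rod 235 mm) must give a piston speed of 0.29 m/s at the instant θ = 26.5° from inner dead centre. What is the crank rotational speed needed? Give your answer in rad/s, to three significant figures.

10.7

For an in-line slider-crank, |v_piston| = rω|sinθ|·[1 + r cosθ/√(L² − r² sin²θ)].
With r = 0.0509 m, L = 0.235 m, θ = 26.5°: the bracketed kinematic factor |dx/dθ| = 0.027135 m.
ω = v/|dx/dθ| = 0.29/0.027135 = 10.687 rad/s.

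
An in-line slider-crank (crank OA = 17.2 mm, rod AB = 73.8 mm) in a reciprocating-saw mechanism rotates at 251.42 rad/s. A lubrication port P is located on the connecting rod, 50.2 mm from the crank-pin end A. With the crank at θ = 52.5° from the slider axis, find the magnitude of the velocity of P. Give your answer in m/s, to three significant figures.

3.86

ω = 251.4 rad/s.  Crank-pin speed |V_A| = rω = 4.3244 m/s, perpendicular to OA.
Rod angle: sinφ = −(r/L) sinθ ⇒ φ = -10.655°; ω_rod = −rω cosθ/√(L²−r²sin²θ) = -36.297 rad/s.
V_P = V_A + ω_rod × AP, with AP = 0.0502 m along the rod.
Components: V_Px = −rω sinθ − a·ω_rod·sinφ = -3.7677 m/s;  V_Py = rω cosθ + a·ω_rod·cosφ = +0.84184 m/s.
|V_P| = √(V_Px² + V_Py²) = 3.8606 m/s.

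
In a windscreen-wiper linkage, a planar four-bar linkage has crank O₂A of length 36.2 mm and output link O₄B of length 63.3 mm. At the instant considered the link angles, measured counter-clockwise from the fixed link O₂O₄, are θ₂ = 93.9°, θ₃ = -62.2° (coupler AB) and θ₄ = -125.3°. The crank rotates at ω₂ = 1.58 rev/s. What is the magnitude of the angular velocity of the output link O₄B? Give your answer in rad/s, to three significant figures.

2.58

ω₂ = 9.927 rad/s (from 1.58 rev/s).
Differentiating the loop-closure r₂e^{iθ₂}+r₃e^{iθ₃}=r₁+r₄e^{iθ₄} gives r₂ω₂e^{iθ₂}+r₃ω₃e^{iθ₃}=r₄ω₄e^{iθ₄}.
Eliminating the other unknown: ω₄ = r₂ω₂ sin(θ₂−θ₃) / [r₄ sin(θ₄−θ₃)].
Numerator sine = +0.40514; denominator sine = -0.89180.
Result = 0.0362·9.927·(+0.40514) / (0.0633·(-0.89180)) = -2.5792 rad/s; magnitude 2.5792 rad/s.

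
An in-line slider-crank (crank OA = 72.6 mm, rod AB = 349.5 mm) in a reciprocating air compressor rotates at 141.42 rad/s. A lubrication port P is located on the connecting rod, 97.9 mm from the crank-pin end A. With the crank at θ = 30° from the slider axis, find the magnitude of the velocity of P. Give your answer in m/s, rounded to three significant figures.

ω = 141.4 rad/s.  Crank-pin speed |V_A| = rω = 10.267 m/s, perpendicular to OA.
Rod angle: sinφ = −(r/L) sinθ ⇒ φ = -5.962°; ω_rod = −rω cosθ/√(L²−r²sin²θ) = -25.579 rad/s.
V_P = V_A + ω_rod × AP, with AP = 0.0979 m along the rod.
Components: V_Px = −rω sinθ − a·ω_rod·sinφ = -5.3936 m/s;  V_Py = rω cosθ + a·ω_rod·cosφ = +6.4009 m/s.
|V_P| = √(V_Px² + V_Py²) = 8.3704 m/s.

8.37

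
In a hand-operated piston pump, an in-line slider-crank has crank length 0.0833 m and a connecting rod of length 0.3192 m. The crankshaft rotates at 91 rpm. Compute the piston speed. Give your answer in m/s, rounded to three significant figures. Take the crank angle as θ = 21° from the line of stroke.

ω = 2π·91/60 = 9.529 rad/s
For an in-line slider-crank, x = r cosθ + √(L² − r² sin²θ), so v = −rω sinθ·[1 + r cosθ/√(L² − r² sin²θ)].
With r = 0.0833 m, L = 0.3192 m, θ = 21°: √(L² − r² sin²θ) = 0.3178 m.
v = −0.0833·9.529·0.35837·[1 + 0.0833·0.93358/0.3178] = -0.35409 m/s.
|v| = 0.35409 m/s.

0.354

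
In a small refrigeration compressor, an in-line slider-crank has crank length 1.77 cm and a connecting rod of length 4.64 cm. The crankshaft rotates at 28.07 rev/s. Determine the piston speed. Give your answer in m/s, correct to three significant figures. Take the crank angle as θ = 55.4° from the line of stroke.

3.16

ω = 2π·28.1 = 176.4 rad/s
For an in-line slider-crank, x = r cosθ + √(L² − r² sin²θ), so v = −rω sinθ·[1 + r cosθ/√(L² − r² sin²θ)].
With r = 0.0177 m, L = 0.0464 m, θ = 55.4°: √(L² − r² sin²θ) = 0.044053 m.
v = −0.0177·176.4·0.82314·[1 + 0.0177·0.56784/0.044053] = -3.1559 m/s.
|v| = 3.1559 m/s.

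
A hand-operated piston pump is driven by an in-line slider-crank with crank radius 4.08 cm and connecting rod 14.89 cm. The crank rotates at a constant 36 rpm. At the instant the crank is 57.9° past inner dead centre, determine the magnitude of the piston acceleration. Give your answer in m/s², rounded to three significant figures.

ω = 2π·36/60 = 3.77 rad/s
x(θ) = r cosθ + √(L² − r² sin²θ); with ω constant, a = ω²·d²x/dθ².
d²x/dθ² = −r cosθ − r²(cos2θ)/√u − r⁴ sin²2θ/(4u^{3/2}),  u = L² − r² sin²θ = 0.0209766 m².
Substituting r = 0.0408 m, L = 0.1489 m, θ = 57.9°: d²x/dθ² = -0.016864 m.
a = ω²·d²x/dθ² = (3.77)²·(-0.016864) = -0.23967 m/s²;  |a| = 0.23967 m/s².

0.240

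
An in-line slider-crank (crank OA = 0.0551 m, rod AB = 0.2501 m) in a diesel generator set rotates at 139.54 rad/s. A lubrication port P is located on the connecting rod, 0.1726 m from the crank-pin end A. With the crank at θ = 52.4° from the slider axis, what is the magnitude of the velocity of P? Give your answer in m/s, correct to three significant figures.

6.82

ω = 139.5 rad/s.  Crank-pin speed |V_A| = rω = 7.6887 m/s, perpendicular to OA.
Rod angle: sinφ = −(r/L) sinθ ⇒ φ = -10.053°; ω_rod = −rω cosθ/√(L²−r²sin²θ) = -19.05 rad/s.
V_P = V_A + ω_rod × AP, with AP = 0.1726 m along the rod.
Components: V_Px = −rω sinθ − a·ω_rod·sinφ = -6.6656 m/s;  V_Py = rω cosθ + a·ω_rod·cosφ = +1.4537 m/s.
|V_P| = √(V_Px² + V_Py²) = 6.8222 m/s.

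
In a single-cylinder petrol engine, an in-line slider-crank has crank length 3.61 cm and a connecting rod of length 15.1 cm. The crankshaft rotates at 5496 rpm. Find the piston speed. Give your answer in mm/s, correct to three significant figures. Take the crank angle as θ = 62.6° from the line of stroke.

20500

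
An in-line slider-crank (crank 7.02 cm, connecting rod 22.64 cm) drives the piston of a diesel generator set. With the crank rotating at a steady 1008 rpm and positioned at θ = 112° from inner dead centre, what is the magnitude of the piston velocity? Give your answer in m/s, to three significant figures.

6.04

ω = 2π·1008/60 = 105.6 rad/s
For an in-line slider-crank, x = r cosθ + √(L² − r² sin²θ), so v = −rω sinθ·[1 + r cosθ/√(L² − r² sin²θ)].
With r = 0.0702 m, L = 0.2264 m, θ = 112°: √(L² − r² sin²θ) = 0.21684 m.
v = −0.0702·105.6·0.92718·[1 + 0.0702·-0.37461/0.21684] = -6.0373 m/s.
|v| = 6.0373 m/s.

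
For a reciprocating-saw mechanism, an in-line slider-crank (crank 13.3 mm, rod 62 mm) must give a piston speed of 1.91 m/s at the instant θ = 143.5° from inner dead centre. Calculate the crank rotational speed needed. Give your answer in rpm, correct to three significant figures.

For an in-line slider-crank, |v_piston| = rω|sinθ|·[1 + r cosθ/√(L² − r² sin²θ)].
With r = 0.0133 m, L = 0.062 m, θ = 143.5°: the bracketed kinematic factor |dx/dθ| = 0.0065357 m.
ω = v/|dx/dθ| = 1.91/0.0065357 = 292.24 rad/s.
N = 60ω/(2π) = 2790.7 rpm.

2790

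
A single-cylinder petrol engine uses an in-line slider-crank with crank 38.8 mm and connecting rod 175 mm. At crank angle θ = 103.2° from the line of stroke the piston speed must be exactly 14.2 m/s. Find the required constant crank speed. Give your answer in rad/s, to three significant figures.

396

For an in-line slider-crank, |v_piston| = rω|sinθ|·[1 + r cosθ/√(L² − r² sin²θ)].
With r = 0.0388 m, L = 0.175 m, θ = 103.2°: the bracketed kinematic factor |dx/dθ| = 0.035816 m.
ω = v/|dx/dθ| = 14.2/0.035816 = 396.47 rad/s.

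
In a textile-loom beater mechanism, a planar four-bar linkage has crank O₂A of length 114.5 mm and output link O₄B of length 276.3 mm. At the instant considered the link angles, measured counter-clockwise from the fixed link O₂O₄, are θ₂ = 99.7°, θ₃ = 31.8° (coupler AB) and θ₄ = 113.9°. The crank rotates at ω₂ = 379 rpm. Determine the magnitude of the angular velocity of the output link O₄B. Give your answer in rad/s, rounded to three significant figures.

15.4

ω₂ = 39.69 rad/s (from 379 rpm).
Differentiating the loop-closure r₂e^{iθ₂}+r₃e^{iθ₃}=r₁+r₄e^{iθ₄} gives r₂ω₂e^{iθ₂}+r₃ω₃e^{iθ₃}=r₄ω₄e^{iθ₄}.
Eliminating the other unknown: ω₄ = r₂ω₂ sin(θ₂−θ₃) / [r₄ sin(θ₄−θ₃)].
Numerator sine = +0.92653; denominator sine = +0.99051.
Result = 0.1145·39.69·(+0.92653) / (0.2763·(+0.99051)) = +15.385 rad/s; magnitude 15.385 rad/s.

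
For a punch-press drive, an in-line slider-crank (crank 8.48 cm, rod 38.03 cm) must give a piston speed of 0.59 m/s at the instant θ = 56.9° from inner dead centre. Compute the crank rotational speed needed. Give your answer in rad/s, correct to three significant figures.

7.39

For an in-line slider-crank, |v_piston| = rω|sinθ|·[1 + r cosθ/√(L² − r² sin²θ)].
With r = 0.0848 m, L = 0.3803 m, θ = 56.9°: the bracketed kinematic factor |dx/dθ| = 0.079844 m.
ω = v/|dx/dθ| = 0.59/0.079844 = 7.3894 rad/s.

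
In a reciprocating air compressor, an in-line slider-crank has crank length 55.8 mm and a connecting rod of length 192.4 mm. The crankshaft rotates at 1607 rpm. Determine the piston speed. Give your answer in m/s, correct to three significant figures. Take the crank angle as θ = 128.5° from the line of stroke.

5.99

ω = 2π·1607/60 = 168.3 rad/s
For an in-line slider-crank, x = r cosθ + √(L² − r² sin²θ), so v = −rω sinθ·[1 + r cosθ/√(L² − r² sin²θ)].
With r = 0.0558 m, L = 0.1924 m, θ = 128.5°: √(L² − r² sin²θ) = 0.18738 m.
v = −0.0558·168.3·0.78261·[1 + 0.0558·-0.62251/0.18738] = -5.9866 m/s.
|v| = 5.9866 m/s.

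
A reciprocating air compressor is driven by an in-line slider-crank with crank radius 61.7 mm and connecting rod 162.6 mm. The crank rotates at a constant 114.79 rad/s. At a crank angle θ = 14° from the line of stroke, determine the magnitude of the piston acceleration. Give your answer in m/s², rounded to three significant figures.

1060

ω = 114.8 rad/s
x(θ) = r cosθ + √(L² − r² sin²θ); with ω constant, a = ω²·d²x/dθ².
d²x/dθ² = −r cosθ − r²(cos2θ)/√u − r⁴ sin²2θ/(4u^{3/2}),  u = L² − r² sin²θ = 0.026216 m².
Substituting r = 0.0617 m, L = 0.1626 m, θ = 14°: d²x/dθ² = -0.080815 m.
a = ω²·d²x/dθ² = (114.8)²·(-0.080815) = -1064.9 m/s²;  |a| = 1064.9 m/s².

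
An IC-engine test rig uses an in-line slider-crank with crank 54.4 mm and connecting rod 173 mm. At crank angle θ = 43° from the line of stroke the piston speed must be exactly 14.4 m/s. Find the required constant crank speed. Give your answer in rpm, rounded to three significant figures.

For an in-line slider-crank, |v_piston| = rω|sinθ|·[1 + r cosθ/√(L² − r² sin²θ)].
With r = 0.0544 m, L = 0.173 m, θ = 43°: the bracketed kinematic factor |dx/dθ| = 0.045836 m.
ω = v/|dx/dθ| = 14.4/0.045836 = 314.16 rad/s.
N = 60ω/(2π) = 3000 rpm.

3000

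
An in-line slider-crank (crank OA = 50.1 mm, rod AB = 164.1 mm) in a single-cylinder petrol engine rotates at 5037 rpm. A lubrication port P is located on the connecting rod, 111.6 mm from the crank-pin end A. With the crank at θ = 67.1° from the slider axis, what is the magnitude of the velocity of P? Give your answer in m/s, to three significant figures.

ω = 527.5 rad/s.  Crank-pin speed |V_A| = rω = 26.426 m/s, perpendicular to OA.
Rod angle: sinφ = −(r/L) sinθ ⇒ φ = -16.334°; ω_rod = −rω cosθ/√(L²−r²sin²θ) = -65.3 rad/s.
V_P = V_A + ω_rod × AP, with AP = 0.1116 m along the rod.
Components: V_Px = −rω sinθ − a·ω_rod·sinφ = -26.393 m/s;  V_Py = rω cosθ + a·ω_rod·cosφ = +3.2899 m/s.
|V_P| = √(V_Px² + V_Py²) = 26.597 m/s.

26.6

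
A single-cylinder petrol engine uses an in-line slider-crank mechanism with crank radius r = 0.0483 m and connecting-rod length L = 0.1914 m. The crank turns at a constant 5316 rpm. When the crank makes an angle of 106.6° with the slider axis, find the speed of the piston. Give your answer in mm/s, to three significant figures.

23900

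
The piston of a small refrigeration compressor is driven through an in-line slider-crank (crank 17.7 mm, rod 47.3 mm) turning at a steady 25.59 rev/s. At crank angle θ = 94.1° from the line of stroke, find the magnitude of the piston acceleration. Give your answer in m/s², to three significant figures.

ω = 2π·25.6 = 160.8 rad/s
x(θ) = r cosθ + √(L² − r² sin²θ); with ω constant, a = ω²·d²x/dθ².
d²x/dθ² = −r cosθ − r²(cos2θ)/√u − r⁴ sin²2θ/(4u^{3/2}),  u = L² − r² sin²θ = 0.0019256 m².
Substituting r = 0.0177 m, L = 0.0473 m, θ = 94.1°: d²x/dθ² = +0.008326 m.
a = ω²·d²x/dθ² = (160.8)²·(+0.008326) = +215.25 m/s²;  |a| = 215.25 m/s².

215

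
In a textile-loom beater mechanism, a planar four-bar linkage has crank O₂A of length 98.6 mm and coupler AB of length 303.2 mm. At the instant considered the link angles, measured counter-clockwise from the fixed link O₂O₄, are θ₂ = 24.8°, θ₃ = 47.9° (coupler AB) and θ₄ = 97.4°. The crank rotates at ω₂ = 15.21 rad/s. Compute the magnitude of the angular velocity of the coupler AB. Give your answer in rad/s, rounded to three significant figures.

6.21

ω₂ = 15.21 rad/s
Differentiating the loop-closure r₂e^{iθ₂}+r₃e^{iθ₃}=r₁+r₄e^{iθ₄} gives r₂ω₂e^{iθ₂}+r₃ω₃e^{iθ₃}=r₄ω₄e^{iθ₄}.
Eliminating the other unknown: ω₃ = r₂ω₂ sin(θ₄−θ₂) / [r₃ sin(θ₃−θ₄)].
Numerator sine = +0.95424; denominator sine = -0.76041.
Result = 0.0986·15.21·(+0.95424) / (0.3032·(-0.76041)) = -6.2071 rad/s; magnitude 6.2071 rad/s.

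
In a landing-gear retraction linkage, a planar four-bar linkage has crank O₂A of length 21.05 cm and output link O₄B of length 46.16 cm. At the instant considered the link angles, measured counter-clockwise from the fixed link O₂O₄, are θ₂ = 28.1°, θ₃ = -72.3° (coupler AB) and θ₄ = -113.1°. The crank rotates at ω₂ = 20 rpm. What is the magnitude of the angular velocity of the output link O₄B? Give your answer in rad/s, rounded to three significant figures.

ω₂ = 2.094 rad/s (from 20 rpm).
Differentiating the loop-closure r₂e^{iθ₂}+r₃e^{iθ₃}=r₁+r₄e^{iθ₄} gives r₂ω₂e^{iθ₂}+r₃ω₃e^{iθ₃}=r₄ω₄e^{iθ₄}.
Eliminating the other unknown: ω₄ = r₂ω₂ sin(θ₂−θ₃) / [r₄ sin(θ₄−θ₃)].
Numerator sine = +0.98357; denominator sine = -0.65342.
Result = 0.2105·2.094·(+0.98357) / (0.4616·(-0.65342)) = -1.4377 rad/s; magnitude 1.4377 rad/s.

1.44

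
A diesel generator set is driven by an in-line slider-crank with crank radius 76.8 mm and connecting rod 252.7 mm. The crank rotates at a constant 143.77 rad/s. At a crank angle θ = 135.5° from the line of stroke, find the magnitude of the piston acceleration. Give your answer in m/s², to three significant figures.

ω = 143.8 rad/s
x(θ) = r cosθ + √(L² − r² sin²θ); with ω constant, a = ω²·d²x/dθ².
d²x/dθ² = −r cosθ − r²(cos2θ)/√u − r⁴ sin²2θ/(4u^{3/2}),  u = L² − r² sin²θ = 0.0609596 m².
Substituting r = 0.0768 m, L = 0.2527 m, θ = 135.5°: d²x/dθ² = +0.053783 m.
a = ω²·d²x/dθ² = (143.8)²·(+0.053783) = +1111.7 m/s²;  |a| = 1111.7 m/s².

1110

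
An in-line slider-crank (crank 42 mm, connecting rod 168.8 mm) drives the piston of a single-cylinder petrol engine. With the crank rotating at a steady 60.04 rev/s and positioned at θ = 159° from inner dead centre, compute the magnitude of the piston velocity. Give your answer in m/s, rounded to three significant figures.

4.35

ω = 2π·60 = 377.2 rad/s
For an in-line slider-crank, x = r cosθ + √(L² − r² sin²θ), so v = −rω sinθ·[1 + r cosθ/√(L² − r² sin²θ)].
With r = 0.042 m, L = 0.1688 m, θ = 159°: √(L² − r² sin²θ) = 0.16813 m.
v = −0.042·377.2·0.35837·[1 + 0.042·-0.93358/0.16813] = -4.3538 m/s.
|v| = 4.3538 m/s.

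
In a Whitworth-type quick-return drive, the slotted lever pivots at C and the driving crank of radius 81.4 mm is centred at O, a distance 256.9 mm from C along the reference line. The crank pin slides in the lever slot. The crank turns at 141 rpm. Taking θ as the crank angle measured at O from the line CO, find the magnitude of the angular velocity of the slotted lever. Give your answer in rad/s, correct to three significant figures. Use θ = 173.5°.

6.73

ω = 14.77 rad/s (from 141 rpm).
Crank pin A relative to C: A = (d + r cosθ, r sinθ); lever angle φ = atan2(r sinθ, d + r cosθ).
Differentiating tanφ: φ̇ = rω(d cosθ + r)/(d² + r² + 2dr cosθ).
d² + r² + 2dr cosθ = |CA|² = 0.0310691 m²;  d cosθ + r = -0.17385 m.
|ω_lever| = |0.0814·14.77·-0.17385| / 0.0310691 = 6.7253 rad/s.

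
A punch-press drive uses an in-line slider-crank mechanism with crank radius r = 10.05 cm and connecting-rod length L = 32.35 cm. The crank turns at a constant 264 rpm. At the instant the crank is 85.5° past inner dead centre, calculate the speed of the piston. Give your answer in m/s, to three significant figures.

ω = 2π·264/60 = 27.65 rad/s
For an in-line slider-crank, x = r cosθ + √(L² − r² sin²θ), so v = −rω sinθ·[1 + r cosθ/√(L² − r² sin²θ)].
With r = 0.1005 m, L = 0.3235 m, θ = 85.5°: √(L² − r² sin²θ) = 0.30759 m.
v = −0.1005·27.65·0.99692·[1 + 0.1005·0.07846/0.30759] = -2.8409 m/s.
|v| = 2.8409 m/s.

2.84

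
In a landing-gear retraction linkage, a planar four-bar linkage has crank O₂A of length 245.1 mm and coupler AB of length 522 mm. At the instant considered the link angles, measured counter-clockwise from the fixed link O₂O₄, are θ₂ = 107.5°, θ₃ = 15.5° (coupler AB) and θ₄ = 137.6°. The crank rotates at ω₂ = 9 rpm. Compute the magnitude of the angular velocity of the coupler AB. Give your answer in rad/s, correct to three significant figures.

ω₂ = 0.9425 rad/s (from 9 rpm).
Differentiating the loop-closure r₂e^{iθ₂}+r₃e^{iθ₃}=r₁+r₄e^{iθ₄} gives r₂ω₂e^{iθ₂}+r₃ω₃e^{iθ₃}=r₄ω₄e^{iθ₄}.
Eliminating the other unknown: ω₃ = r₂ω₂ sin(θ₄−θ₂) / [r₃ sin(θ₃−θ₄)].
Numerator sine = +0.50151; denominator sine = -0.84712.
Result = 0.2451·0.9425·(+0.50151) / (0.522·(-0.84712)) = -0.26199 rad/s; magnitude 0.26199 rad/s.

0.262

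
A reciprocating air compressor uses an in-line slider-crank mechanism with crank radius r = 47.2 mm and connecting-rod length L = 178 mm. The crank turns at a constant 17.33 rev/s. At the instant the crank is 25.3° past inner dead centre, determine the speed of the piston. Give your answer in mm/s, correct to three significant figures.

2730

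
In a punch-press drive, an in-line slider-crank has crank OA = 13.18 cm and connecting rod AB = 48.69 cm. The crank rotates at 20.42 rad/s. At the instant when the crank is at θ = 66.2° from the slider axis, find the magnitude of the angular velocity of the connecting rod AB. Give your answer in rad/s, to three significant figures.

ω = 20.42 rad/s
The rod makes angle φ with the slider axis where L sinφ = r sinθ; differentiating, L cosφ·φ̇ = r ω cosθ.
L cosφ = √(L² − r² sin²θ) = 0.47173 m.
|ω_rod| = r ω |cosθ| / √(L² − r² sin²θ) = 0.1318·20.42·0.40355/0.47173 = 2.3023 rad/s.

2.30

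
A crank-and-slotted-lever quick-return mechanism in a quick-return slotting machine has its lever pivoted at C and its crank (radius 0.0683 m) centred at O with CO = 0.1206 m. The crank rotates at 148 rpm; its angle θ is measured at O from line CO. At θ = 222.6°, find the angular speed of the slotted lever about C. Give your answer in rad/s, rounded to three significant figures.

ω = 15.5 rad/s (from 148 rpm).
Crank pin A relative to C: A = (d + r cosθ, r sinθ); lever angle φ = atan2(r sinθ, d + r cosθ).
Differentiating tanφ: φ̇ = rω(d cosθ + r)/(d² + r² + 2dr cosθ).
d² + r² + 2dr cosθ = |CA|² = 0.00708282 m²;  d cosθ + r = -0.020473 m.
|ω_lever| = |0.0683·15.5·-0.020473| / 0.00708282 = 3.0598 rad/s.

3.06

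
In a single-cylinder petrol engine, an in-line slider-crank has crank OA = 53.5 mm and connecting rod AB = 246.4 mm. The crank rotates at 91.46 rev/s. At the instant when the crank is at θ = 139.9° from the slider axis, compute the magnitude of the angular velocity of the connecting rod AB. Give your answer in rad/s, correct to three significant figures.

ω = 574.7 rad/s (converted from 91.46 rev/s).
The rod makes angle φ with the slider axis where L sinφ = r sinθ; differentiating, L cosφ·φ̇ = r ω cosθ.
L cosφ = √(L² − r² sin²θ) = 0.24398 m.
|ω_rod| = r ω |cosθ| / √(L² − r² sin²θ) = 0.0535·574.7·0.76492/0.24398 = 96.39 rad/s.

96.4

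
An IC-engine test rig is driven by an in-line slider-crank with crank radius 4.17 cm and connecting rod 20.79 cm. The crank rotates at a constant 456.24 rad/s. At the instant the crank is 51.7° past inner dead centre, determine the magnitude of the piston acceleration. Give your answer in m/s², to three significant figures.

ω = 456.2 rad/s
x(θ) = r cosθ + √(L² − r² sin²θ); with ω constant, a = ω²·d²x/dθ².
d²x/dθ² = −r cosθ − r²(cos2θ)/√u − r⁴ sin²2θ/(4u^{3/2}),  u = L² − r² sin²θ = 0.0421515 m².
Substituting r = 0.0417 m, L = 0.2079 m, θ = 51.7°: d²x/dθ² = -0.023965 m.
a = ω²·d²x/dθ² = (456.2)²·(-0.023965) = -4988.4 m/s²;  |a| = 4988.4 m/s².

4990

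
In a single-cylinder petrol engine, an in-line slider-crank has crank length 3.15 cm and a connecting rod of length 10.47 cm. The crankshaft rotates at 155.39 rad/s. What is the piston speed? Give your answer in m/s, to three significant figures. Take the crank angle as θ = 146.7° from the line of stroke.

2.00

ω = 155.4 rad/s
For an in-line slider-crank, x = r cosθ + √(L² − r² sin²θ), so v = −rω sinθ·[1 + r cosθ/√(L² − r² sin²θ)].
With r = 0.0315 m, L = 0.1047 m, θ = 146.7°: √(L² − r² sin²θ) = 0.10326 m.
v = −0.0315·155.4·0.54902·[1 + 0.0315·-0.83581/0.10326] = -2.0022 m/s.
|v| = 2.0022 m/s.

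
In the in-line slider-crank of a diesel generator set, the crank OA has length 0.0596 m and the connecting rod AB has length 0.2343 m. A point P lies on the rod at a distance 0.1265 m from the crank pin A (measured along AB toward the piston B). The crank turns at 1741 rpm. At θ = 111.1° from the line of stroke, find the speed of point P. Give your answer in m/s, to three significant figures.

ω = 182.3 rad/s.  Crank-pin speed |V_A| = rω = 10.866 m/s, perpendicular to OA.
Rod angle: sinφ = −(r/L) sinθ ⇒ φ = -13.728°; ω_rod = −rω cosθ/√(L²−r²sin²θ) = +17.187 rad/s.
V_P = V_A + ω_rod × AP, with AP = 0.1265 m along the rod.
Components: V_Px = −rω sinθ − a·ω_rod·sinφ = -9.6216 m/s;  V_Py = rω cosθ + a·ω_rod·cosφ = -1.7998 m/s.
|V_P| = √(V_Px² + V_Py²) = 9.7885 m/s.

9.79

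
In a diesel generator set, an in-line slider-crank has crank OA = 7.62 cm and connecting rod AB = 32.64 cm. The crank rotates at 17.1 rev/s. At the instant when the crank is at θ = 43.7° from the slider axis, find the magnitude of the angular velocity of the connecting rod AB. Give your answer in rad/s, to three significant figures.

18.4

ω = 107.4 rad/s (converted from 17.1 rev/s).
The rod makes angle φ with the slider axis where L sinφ = r sinθ; differentiating, L cosφ·φ̇ = r ω cosθ.
L cosφ = √(L² − r² sin²θ) = 0.32213 m.
|ω_rod| = r ω |cosθ| / √(L² − r² sin²θ) = 0.0762·107.4·0.72297/0.32213 = 18.375 rad/s.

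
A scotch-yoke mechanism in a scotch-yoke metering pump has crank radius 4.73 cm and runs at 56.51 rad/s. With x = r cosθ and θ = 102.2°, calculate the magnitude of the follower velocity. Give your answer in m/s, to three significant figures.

ω = 56.51 rad/s
x = r cosθ ⇒ ẋ = −rω sinθ.
|v| = rω|sinθ| = 0.0473·56.51·|sin 102.2°| = 2.6126 m/s.

2.61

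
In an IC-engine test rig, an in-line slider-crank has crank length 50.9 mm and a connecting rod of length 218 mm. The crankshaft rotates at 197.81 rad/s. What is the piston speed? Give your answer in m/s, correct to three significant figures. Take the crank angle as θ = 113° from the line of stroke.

8.40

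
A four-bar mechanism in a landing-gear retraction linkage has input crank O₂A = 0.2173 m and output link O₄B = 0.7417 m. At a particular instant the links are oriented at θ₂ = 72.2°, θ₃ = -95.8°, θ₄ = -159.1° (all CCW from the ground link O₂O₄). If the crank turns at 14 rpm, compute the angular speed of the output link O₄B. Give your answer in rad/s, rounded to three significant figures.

ω₂ = 1.466 rad/s (from 14 rpm).
Differentiating the loop-closure r₂e^{iθ₂}+r₃e^{iθ₃}=r₁+r₄e^{iθ₄} gives r₂ω₂e^{iθ₂}+r₃ω₃e^{iθ₃}=r₄ω₄e^{iθ₄}.
Eliminating the other unknown: ω₄ = r₂ω₂ sin(θ₂−θ₃) / [r₄ sin(θ₄−θ₃)].
Numerator sine = +0.20791; denominator sine = -0.89337.
Result = 0.2173·1.466·(+0.20791) / (0.7417·(-0.89337)) = -0.099962 rad/s; magnitude 0.099962 rad/s.

0.1000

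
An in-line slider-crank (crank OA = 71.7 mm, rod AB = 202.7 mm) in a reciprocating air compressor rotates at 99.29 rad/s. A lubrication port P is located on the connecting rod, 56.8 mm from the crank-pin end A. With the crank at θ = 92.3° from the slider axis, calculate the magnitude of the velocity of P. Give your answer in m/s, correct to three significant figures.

7.09

ω = 99.29 rad/s.  Crank-pin speed |V_A| = rω = 7.1191 m/s, perpendicular to OA.
Rod angle: sinφ = −(r/L) sinθ ⇒ φ = -20.698°; ω_rod = −rω cosθ/√(L²−r²sin²θ) = +1.5067 rad/s.
V_P = V_A + ω_rod × AP, with AP = 0.0568 m along the rod.
Components: V_Px = −rω sinθ − a·ω_rod·sinφ = -7.0831 m/s;  V_Py = rω cosθ + a·ω_rod·cosφ = -0.20564 m/s.
|V_P| = √(V_Px² + V_Py²) = 7.0861 m/s.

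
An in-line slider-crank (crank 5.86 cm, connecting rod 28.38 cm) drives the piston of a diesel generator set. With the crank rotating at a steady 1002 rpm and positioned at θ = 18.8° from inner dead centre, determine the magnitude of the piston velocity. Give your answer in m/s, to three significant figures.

2.37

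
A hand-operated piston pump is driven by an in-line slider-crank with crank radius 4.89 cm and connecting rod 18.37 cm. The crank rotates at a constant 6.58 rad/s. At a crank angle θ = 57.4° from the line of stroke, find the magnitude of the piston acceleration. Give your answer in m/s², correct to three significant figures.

ω = 6.58 rad/s
x(θ) = r cosθ + √(L² − r² sin²θ); with ω constant, a = ω²·d²x/dθ².
d²x/dθ² = −r cosθ − r²(cos2θ)/√u − r⁴ sin²2θ/(4u^{3/2}),  u = L² − r² sin²θ = 0.0320486 m².
Substituting r = 0.0489 m, L = 0.1837 m, θ = 57.4°: d²x/dθ² = -0.020949 m.
a = ω²·d²x/dθ² = (6.58)²·(-0.020949) = -0.907 m/s²;  |a| = 0.907 m/s².

0.907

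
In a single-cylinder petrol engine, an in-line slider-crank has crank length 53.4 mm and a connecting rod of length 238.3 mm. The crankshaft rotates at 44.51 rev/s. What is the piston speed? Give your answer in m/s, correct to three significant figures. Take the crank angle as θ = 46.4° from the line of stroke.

12.5

ω = 2π·44.5 = 279.7 rad/s
For an in-line slider-crank, x = r cosθ + √(L² − r² sin²θ), so v = −rω sinθ·[1 + r cosθ/√(L² − r² sin²θ)].
With r = 0.0534 m, L = 0.2383 m, θ = 46.4°: √(L² − r² sin²θ) = 0.23514 m.
v = −0.0534·279.7·0.72417·[1 + 0.0534·0.68962/0.23514] = -12.509 m/s.
|v| = 12.509 m/s.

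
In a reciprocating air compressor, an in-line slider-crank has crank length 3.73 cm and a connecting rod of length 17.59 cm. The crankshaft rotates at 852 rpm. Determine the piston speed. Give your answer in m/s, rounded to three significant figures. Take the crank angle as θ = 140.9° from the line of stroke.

ω = 2π·852/60 = 89.22 rad/s
For an in-line slider-crank, x = r cosθ + √(L² − r² sin²θ), so v = −rω sinθ·[1 + r cosθ/√(L² − r² sin²θ)].
With r = 0.0373 m, L = 0.1759 m, θ = 140.9°: √(L² − r² sin²θ) = 0.17432 m.
v = −0.0373·89.22·0.63068·[1 + 0.0373·-0.77605/0.17432] = -1.7503 m/s.
|v| = 1.7503 m/s.

1.75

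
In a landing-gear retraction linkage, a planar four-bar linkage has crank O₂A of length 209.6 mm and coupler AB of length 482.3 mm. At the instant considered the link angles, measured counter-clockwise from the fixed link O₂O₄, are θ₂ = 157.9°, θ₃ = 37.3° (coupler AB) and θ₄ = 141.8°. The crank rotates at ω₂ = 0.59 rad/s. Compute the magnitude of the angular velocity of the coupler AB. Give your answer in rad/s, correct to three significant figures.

0.0734

ω₂ = 0.59 rad/s
Differentiating the loop-closure r₂e^{iθ₂}+r₃e^{iθ₃}=r₁+r₄e^{iθ₄} gives r₂ω₂e^{iθ₂}+r₃ω₃e^{iθ₃}=r₄ω₄e^{iθ₄}.
Eliminating the other unknown: ω₃ = r₂ω₂ sin(θ₄−θ₂) / [r₃ sin(θ₃−θ₄)].
Numerator sine = -0.27731; denominator sine = -0.96815.
Result = 0.2096·0.59·(-0.27731) / (0.4823·(-0.96815)) = +0.073444 rad/s; magnitude 0.073444 rad/s.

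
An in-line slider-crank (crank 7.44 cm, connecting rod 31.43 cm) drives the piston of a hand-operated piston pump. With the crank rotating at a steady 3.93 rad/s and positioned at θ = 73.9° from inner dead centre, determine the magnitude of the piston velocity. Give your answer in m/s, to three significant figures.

0.300

ω = 3.93 rad/s
For an in-line slider-crank, x = r cosθ + √(L² − r² sin²θ), so v = −rω sinθ·[1 + r cosθ/√(L² − r² sin²θ)].
With r = 0.0744 m, L = 0.3143 m, θ = 73.9°: √(L² − r² sin²θ) = 0.30606 m.
v = −0.0744·3.93·0.96078·[1 + 0.0744·0.27731/0.30606] = -0.29986 m/s.
|v| = 0.29986 m/s.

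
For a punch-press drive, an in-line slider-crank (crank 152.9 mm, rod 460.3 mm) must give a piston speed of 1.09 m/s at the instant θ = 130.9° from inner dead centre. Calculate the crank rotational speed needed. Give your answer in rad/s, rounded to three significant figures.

12.2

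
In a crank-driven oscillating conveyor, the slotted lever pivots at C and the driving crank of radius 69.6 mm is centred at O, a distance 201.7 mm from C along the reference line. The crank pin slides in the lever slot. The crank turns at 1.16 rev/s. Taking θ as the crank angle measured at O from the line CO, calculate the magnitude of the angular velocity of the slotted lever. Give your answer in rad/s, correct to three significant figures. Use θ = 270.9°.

ω = 7.288 rad/s (from 1.16 rev/s).
Crank pin A relative to C: A = (d + r cosθ, r sinθ); lever angle φ = atan2(r sinθ, d + r cosθ).
Differentiating tanφ: φ̇ = rω(d cosθ + r)/(d² + r² + 2dr cosθ).
d² + r² + 2dr cosθ = |CA|² = 0.0459681 m²;  d cosθ + r = +0.072768 m.
|ω_lever| = |0.0696·7.288·+0.072768| / 0.0459681 = 0.80303 rad/s.

0.803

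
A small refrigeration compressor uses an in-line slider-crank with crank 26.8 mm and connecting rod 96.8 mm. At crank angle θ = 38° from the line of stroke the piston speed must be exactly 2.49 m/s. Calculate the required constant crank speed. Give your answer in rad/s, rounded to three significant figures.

124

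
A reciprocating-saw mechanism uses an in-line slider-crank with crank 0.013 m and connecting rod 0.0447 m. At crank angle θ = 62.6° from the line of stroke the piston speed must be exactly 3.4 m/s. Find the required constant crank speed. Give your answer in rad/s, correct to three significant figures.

For an in-line slider-crank, |v_piston| = rω|sinθ|·[1 + r cosθ/√(L² − r² sin²θ)].
With r = 0.013 m, L = 0.0447 m, θ = 62.6°: the bracketed kinematic factor |dx/dθ| = 0.013141 m.
ω = v/|dx/dθ| = 3.4/0.013141 = 258.74 rad/s.

259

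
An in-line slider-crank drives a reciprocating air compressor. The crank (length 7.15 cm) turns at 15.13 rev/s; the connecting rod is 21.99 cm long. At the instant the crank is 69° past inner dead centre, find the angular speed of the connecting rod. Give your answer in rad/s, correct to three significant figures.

11.6

ω = 95.06 rad/s (converted from 15.13 rev/s).
The rod makes angle φ with the slider axis where L sinφ = r sinθ; differentiating, L cosφ·φ̇ = r ω cosθ.
L cosφ = √(L² − r² sin²θ) = 0.20952 m.
|ω_rod| = r ω |cosθ| / √(L² − r² sin²θ) = 0.0715·95.06·0.35837/0.20952 = 11.626 rad/s.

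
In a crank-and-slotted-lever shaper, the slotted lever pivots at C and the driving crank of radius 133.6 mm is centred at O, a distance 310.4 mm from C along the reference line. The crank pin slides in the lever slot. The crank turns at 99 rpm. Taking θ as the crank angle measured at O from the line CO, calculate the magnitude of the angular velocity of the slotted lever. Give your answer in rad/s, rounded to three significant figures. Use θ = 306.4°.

ω = 10.37 rad/s (from 99 rpm).
Crank pin A relative to C: A = (d + r cosθ, r sinθ); lever angle φ = atan2(r sinθ, d + r cosθ).
Differentiating tanφ: φ̇ = rω(d cosθ + r)/(d² + r² + 2dr cosθ).
d² + r² + 2dr cosθ = |CA|² = 0.163415 m²;  d cosθ + r = +0.3178 m.
|ω_lever| = |0.1336·10.37·+0.3178| / 0.163415 = 2.6936 rad/s.

2.69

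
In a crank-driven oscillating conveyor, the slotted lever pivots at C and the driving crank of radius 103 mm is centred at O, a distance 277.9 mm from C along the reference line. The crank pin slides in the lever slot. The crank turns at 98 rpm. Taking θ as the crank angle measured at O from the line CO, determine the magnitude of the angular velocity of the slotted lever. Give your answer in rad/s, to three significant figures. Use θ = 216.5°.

3.04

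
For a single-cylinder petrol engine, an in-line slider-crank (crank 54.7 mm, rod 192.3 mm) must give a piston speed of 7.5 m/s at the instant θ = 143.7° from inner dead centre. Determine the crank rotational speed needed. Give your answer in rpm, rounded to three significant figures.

For an in-line slider-crank, |v_piston| = rω|sinθ|·[1 + r cosθ/√(L² − r² sin²θ)].
With r = 0.0547 m, L = 0.1923 m, θ = 143.7°: the bracketed kinematic factor |dx/dθ| = 0.024852 m.
ω = v/|dx/dθ| = 7.5/0.024852 = 301.79 rad/s.
N = 60ω/(2π) = 2881.9 rpm.

2880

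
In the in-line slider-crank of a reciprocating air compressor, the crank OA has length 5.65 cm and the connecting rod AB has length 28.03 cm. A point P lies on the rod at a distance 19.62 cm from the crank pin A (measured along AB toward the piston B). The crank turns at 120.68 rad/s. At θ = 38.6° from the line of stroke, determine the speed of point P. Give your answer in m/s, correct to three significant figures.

4.99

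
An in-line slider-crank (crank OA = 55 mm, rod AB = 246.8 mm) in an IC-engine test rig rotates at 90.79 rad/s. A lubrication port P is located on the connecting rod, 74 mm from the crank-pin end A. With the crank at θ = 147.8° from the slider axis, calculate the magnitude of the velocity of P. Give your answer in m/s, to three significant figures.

ω = 90.79 rad/s.  Crank-pin speed |V_A| = rω = 4.9935 m/s, perpendicular to OA.
Rod angle: sinφ = −(r/L) sinθ ⇒ φ = -6.820°; ω_rod = −rω cosθ/√(L²−r²sin²θ) = +17.243 rad/s.
V_P = V_A + ω_rod × AP, with AP = 0.074 m along the rod.
Components: V_Px = −rω sinθ − a·ω_rod·sinφ = -2.5094 m/s;  V_Py = rω cosθ + a·ω_rod·cosφ = -2.9585 m/s.
|V_P| = √(V_Px² + V_Py²) = 3.8794 m/s.

3.88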